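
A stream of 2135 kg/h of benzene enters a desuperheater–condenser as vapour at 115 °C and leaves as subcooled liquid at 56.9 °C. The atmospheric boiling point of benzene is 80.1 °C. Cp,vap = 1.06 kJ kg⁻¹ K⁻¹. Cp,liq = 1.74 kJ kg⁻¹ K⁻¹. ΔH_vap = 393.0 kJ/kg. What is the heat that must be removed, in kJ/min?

vapour 115→80.1 °C: -36.994 kJ/kg
condensation at 80.1 °C: -393 kJ/kg
liquid 80.1→56.9 °C: -40.368 kJ/kg
Δh = -36.994 + -393 + -40.368 = -470.36 kJ/kg
Q = ṁ·Δh = 2135 kg/h × -470.36 kJ/kg = -1.0042e+06 kJ/h
|Q| = 278.95 kW = 16737 kJ/min

Q_c = 16700 kJ/min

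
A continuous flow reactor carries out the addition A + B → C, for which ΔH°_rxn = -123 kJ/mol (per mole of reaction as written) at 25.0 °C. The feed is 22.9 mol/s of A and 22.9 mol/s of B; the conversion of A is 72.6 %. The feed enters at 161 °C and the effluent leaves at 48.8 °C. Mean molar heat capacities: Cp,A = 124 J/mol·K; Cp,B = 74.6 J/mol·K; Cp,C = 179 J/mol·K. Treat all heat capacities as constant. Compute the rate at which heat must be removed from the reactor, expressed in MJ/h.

Q_out = 9230 MJ/h

Extent of reaction ξ = 0.726 × 22.9 = 16.625 mol/s
Reaction term: ξ·ΔH°_rxn = 16.625 × -123 = -2044.9 kJ/s
Sensible, feed 161→25 °C: -618.52 kJ/s
Outlet flows (mol/s): A 6.2746, B 6.2746, C 16.625
Sensible, products 25→48.8 °C: 100.49 kJ/s
Q = ΔH = -2563 kJ/s = -2563 kW
Heat removed = 9226.7 MJ/h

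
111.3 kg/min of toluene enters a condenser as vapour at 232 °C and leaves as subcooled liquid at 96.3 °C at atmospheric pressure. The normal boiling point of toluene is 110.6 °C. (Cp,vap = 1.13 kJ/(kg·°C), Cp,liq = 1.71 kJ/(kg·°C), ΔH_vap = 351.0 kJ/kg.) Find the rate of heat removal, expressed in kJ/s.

Q_c = 951 kJ/s

vapour 232→110.6 °C: -137.18 kJ/kg
condensation at 110.6 °C: -351 kJ/kg
liquid 110.6→96.3 °C: -24.453 kJ/kg
Δh = -137.18 + -351 + -24.453 = -512.63 kJ/kg
Q = ṁ·Δh = 111.3 kg/min × -512.63 kJ/kg = -57056 kJ/min
|Q| = 950.94 kW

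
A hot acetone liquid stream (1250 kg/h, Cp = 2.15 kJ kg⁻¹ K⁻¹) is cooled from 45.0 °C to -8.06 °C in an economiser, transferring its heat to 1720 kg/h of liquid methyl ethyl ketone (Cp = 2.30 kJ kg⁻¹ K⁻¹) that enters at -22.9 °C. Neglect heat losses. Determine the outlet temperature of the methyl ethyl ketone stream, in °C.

Heat released by hot stream: Q = 1250 × 2.15 × (45.0 − -8.06) = 142600 kJ/h
Energy balance on cold side (adiabatic exchanger): Q = ṁ_c·Cp_c·(T_c,out − T_c,in)
T_c,out = -22.9 + 142600/(1720 × 2.30) = 13.146 °C

T_c,out = 13.1 °C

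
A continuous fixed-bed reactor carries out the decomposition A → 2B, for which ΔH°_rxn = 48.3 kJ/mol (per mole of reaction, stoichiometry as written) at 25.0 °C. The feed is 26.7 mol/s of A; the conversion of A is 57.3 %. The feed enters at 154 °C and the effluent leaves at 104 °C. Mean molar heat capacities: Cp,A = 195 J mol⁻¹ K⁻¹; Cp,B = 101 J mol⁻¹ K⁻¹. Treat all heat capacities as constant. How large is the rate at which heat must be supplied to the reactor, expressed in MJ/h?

Extent of reaction ξ = 0.573 × 26.7 = 15.299 mol/s
Reaction term: ξ·ΔH°_rxn = 15.299 × 48.3 = 738.95 kJ/s
Sensible, feed 154→25 °C: -671.64 kJ/s
Outlet flows (mol/s): A 11.401, B 30.598
Sensible, products 25→104 °C: 419.77 kJ/s
Q = ΔH = 487.08 kJ/s = 487.08 kW
Heat supplied = 1753.5 MJ/h

Q_in = 1750 MJ/h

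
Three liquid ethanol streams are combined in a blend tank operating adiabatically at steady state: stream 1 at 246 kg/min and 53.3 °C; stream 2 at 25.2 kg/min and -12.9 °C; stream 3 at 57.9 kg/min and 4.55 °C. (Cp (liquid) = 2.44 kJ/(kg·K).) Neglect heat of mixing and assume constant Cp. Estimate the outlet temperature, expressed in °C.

T_out = 39.7 °C

Energy balance with Q = 0: Σ ṁᵢCp,ᵢ(T_out − Tᵢ) = 0
Σ ṁᵢCp,ᵢTᵢ = 246×2.44×53.3 + 25.2×2.44×-12.9 + 57.9×2.44×4.55 = 31842
Σ ṁᵢCp,ᵢ = 246×2.44 + 25.2×2.44 + 57.9×2.44 = 803
T_out = 31842 / 803 = 39.654 °C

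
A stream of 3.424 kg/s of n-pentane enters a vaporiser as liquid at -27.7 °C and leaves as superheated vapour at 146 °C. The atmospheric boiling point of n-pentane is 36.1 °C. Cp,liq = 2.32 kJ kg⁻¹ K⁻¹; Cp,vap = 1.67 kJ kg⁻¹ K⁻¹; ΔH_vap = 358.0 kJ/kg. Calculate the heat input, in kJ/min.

Q = 142000 kJ/min

liquid -27.7→36.1 °C: 148.02 kJ/kg
vaporisation at 36.1 °C: 358 kJ/kg
vapour 36.1→146 °C: 183.53 kJ/kg
Δh = 148.02 + 358 + 183.53 = 689.55 kJ/kg
Q = ṁ·Δh = 3.424 kg/s × 689.55 kJ/kg = 2361 kJ/s
|Q| = 2361 kW = 141660 kJ/min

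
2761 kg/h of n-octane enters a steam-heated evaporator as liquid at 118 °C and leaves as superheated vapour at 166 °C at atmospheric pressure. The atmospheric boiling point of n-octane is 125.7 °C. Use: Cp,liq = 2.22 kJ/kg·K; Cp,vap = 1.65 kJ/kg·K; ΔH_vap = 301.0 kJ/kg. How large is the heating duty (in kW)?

liquid 118→125.7 °C: 17.094 kJ/kg
vaporisation at 125.7 °C: 301 kJ/kg
vapour 125.7→166 °C: 66.495 kJ/kg
Δh = 17.094 + 301 + 66.495 = 384.59 kJ/kg
Q = ṁ·Δh = 2761 kg/h × 384.59 kJ/kg = 1.0619e+06 kJ/h
|Q| = 294.96 kW

Q = 295 kW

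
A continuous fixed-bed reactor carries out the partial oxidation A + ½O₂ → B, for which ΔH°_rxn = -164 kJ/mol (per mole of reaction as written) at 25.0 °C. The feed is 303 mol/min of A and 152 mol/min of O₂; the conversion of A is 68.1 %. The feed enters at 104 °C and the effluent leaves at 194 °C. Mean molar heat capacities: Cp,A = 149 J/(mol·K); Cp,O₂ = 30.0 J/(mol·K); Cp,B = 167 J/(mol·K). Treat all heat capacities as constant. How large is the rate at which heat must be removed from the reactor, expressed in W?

Q_out = 488000 W

Extent of reaction ξ = 0.681 × 303 = 206.34 mol/min
Reaction term: ξ·ΔH°_rxn = 206.34 × -164 = -33840 kJ/min
Sensible, feed 104→25 °C: -3926.9 kJ/min
Outlet flows (mol/min): A 96.657, O₂ 48.828, B 206.34
Sensible, products 25→194 °C: 8505.1 kJ/min
Q = ΔH = -29262 kJ/min = -487.7 kW
Heat removed = 487700 W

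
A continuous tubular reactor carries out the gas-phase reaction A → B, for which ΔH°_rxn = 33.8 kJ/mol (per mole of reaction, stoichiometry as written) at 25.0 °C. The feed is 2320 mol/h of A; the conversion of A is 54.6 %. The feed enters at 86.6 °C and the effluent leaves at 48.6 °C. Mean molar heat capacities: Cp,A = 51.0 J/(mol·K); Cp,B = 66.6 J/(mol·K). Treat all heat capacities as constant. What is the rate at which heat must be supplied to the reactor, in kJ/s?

Extent of reaction ξ = 0.546 × 2320 = 1266.7 mol/h
Reaction term: ξ·ΔH°_rxn = 1266.7 × 33.8 = 42815 kJ/h
Sensible, feed 86.6→25 °C: -7288.5 kJ/h
Outlet flows (mol/h): A 1053.3, B 1266.7
Sensible, products 25→48.6 °C: 3258.7 kJ/h
Q = ΔH = 38785 kJ/h = 10.774 kW
Heat supplied = 10.774 kJ/s

Q_in = 10.8 kJ/s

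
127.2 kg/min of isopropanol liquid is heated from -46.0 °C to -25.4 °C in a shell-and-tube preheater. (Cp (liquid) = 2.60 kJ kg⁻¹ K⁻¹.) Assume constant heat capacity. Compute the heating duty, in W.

Q = 114000 W

Q = ṁ·Cp·ΔT = 127.2 × 2.60 × (-25.4 − -46.0) = 6812.8 kJ/min
Converting: 6812.8 / 60 s = 113.55 kW
Heating duty = 113550 W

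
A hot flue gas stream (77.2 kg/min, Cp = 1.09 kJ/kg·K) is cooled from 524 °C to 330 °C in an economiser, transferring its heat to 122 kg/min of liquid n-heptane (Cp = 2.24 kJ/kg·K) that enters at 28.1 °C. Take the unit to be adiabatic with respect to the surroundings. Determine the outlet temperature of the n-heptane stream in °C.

Heat released by hot stream: Q = 77.2 × 1.09 × (524 − 330) = 16325 kJ/min
Energy balance on cold side (adiabatic exchanger): Q = ṁ_c·Cp_c·(T_c,out − T_c,in)
T_c,out = 28.1 + 16325/(122 × 2.24) = 87.836 °C

T_c,out = 87.8 °C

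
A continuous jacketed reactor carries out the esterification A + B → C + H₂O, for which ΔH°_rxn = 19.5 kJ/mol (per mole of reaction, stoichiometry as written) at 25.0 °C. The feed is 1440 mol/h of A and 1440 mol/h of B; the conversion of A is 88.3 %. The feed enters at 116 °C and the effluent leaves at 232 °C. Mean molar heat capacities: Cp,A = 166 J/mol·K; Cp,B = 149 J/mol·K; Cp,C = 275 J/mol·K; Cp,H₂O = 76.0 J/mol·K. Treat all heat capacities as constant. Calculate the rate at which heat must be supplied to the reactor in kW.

Q_in = 24.1 kW

Extent of reaction ξ = 0.883 × 1440 = 1271.5 mol/h
Reaction term: ξ·ΔH°_rxn = 1271.5 × 19.5 = 24795 kJ/h
Sensible, feed 116→25 °C: -41278 kJ/h
Outlet flows (mol/h): A 168.48, B 168.48, C 1271.5, H₂O 1271.5
Sensible, products 25→232 °C: 103370 kJ/h
Q = ΔH = 86888 kJ/h = 24.135 kW
Heat supplied = 24.135 kW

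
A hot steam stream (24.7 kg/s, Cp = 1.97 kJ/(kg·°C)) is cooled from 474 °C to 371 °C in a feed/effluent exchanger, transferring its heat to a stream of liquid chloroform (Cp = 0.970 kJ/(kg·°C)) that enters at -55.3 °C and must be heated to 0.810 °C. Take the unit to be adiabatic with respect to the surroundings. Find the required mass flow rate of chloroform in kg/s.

Heat released by hot stream: Q = 24.7 × 1.97 × (474 − 371) = 5011.9 kJ/s
Energy balance on cold side (adiabatic exchanger): Q = ṁ_c·Cp_c·(T_c,out − T_c,in)
ṁ_c = 5011.9 / [0.970 × (0.810 − -55.3)] = 92.085 kg/s

ṁ_c = 92.1 kg/s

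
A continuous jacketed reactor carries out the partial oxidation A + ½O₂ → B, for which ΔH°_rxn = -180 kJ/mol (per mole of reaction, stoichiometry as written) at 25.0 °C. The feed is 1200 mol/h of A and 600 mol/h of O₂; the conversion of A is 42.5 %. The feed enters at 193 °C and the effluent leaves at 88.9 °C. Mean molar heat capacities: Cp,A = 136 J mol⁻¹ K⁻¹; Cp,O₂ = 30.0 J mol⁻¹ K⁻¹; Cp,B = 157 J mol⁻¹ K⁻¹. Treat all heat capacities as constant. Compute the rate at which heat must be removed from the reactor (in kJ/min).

Q_out = 1840 kJ/min

Extent of reaction ξ = 0.425 × 1200 = 510 mol/h
Reaction term: ξ·ΔH°_rxn = 510 × -180 = -91800 kJ/h
Sensible, feed 193→25 °C: -30442 kJ/h
Outlet flows (mol/h): A 690, O₂ 345, B 510
Sensible, products 25→88.9 °C: 11774 kJ/h
Q = ΔH = -110470 kJ/h = -30.685 kW
Heat removed = 1841.1 kJ/min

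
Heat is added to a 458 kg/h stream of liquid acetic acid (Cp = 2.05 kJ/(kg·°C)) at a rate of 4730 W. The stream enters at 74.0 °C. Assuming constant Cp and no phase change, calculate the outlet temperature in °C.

Q = 4730 W = 17028 kJ/h
ΔT = Q/(ṁ·Cp) = 17028/(458×2.05) = 18.136 K
T_out = 74.0 + 18.136 = 92.136 °C

T_out = 92.1 °C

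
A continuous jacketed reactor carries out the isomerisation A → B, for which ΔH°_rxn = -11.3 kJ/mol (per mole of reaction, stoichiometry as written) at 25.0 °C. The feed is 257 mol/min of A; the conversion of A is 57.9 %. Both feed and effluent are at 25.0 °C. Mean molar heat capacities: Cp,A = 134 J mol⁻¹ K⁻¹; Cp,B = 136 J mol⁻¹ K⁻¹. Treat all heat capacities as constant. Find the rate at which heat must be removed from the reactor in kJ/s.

Extent of reaction ξ = 0.579 × 257 = 148.8 mol/min
Reaction term: ξ·ΔH°_rxn = 148.8 × -11.3 = -1681.5 kJ/min
Q = ΔH = -1681.5 kJ/min = -28.025 kW
Heat removed = 28.025 kJ/s

Q_out = 28.0 kJ/s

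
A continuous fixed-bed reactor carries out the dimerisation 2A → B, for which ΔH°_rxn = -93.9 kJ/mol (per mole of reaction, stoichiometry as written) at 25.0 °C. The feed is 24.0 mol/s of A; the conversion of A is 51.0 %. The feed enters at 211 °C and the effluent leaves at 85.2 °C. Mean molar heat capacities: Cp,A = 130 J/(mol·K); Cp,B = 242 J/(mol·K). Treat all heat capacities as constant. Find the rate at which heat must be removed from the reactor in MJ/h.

Extent of reaction ξ = 0.510 × 24.0 / 2 = 6.12 mol/s
Reaction term: ξ·ΔH°_rxn = 6.12 × -93.9 = -574.67 kJ/s
Sensible, feed 211→25 °C: -580.32 kJ/s
Outlet flows (mol/s): A 11.76, B 6.12
Sensible, products 25→85.2 °C: 181.19 kJ/s
Q = ΔH = -973.8 kJ/s = -973.8 kW
Heat removed = 3505.7 MJ/h

Q_out = 3510 MJ/h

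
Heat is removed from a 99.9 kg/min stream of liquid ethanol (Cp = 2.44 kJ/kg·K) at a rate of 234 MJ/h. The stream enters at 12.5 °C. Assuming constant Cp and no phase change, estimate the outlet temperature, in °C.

Q = 234 MJ/h = 3900 kJ/min
ΔT = Q/(ṁ·Cp) = 3900/(99.9×2.44) = 16 K
T_out = 12.5 − 16 = -3.4996 °C

T_out = -3.50 °C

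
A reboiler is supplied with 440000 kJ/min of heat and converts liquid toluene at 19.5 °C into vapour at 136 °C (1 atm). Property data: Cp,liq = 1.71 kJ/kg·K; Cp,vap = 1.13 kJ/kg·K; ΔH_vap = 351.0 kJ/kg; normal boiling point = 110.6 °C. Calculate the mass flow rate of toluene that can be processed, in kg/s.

Δh = 1.71×(110.6−19.5) + 351.0 + 1.13×(136−110.6) = 535.48 kJ/kg
Q = 440000 kJ/min = 7333.3 kJ/s = 7333.3 kJ/s
ṁ = Q/Δh = 7333.3 / 535.48 = 13.695 kg/s

ṁ = 13.7 kg/s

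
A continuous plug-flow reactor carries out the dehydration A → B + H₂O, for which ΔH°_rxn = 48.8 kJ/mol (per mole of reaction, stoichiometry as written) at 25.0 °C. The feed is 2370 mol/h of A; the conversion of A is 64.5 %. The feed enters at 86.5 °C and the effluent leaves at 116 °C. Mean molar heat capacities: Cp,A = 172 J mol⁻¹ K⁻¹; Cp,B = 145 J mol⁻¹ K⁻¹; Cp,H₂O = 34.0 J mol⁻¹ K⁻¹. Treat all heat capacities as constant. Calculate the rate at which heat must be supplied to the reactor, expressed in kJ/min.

Q_in = 1460 kJ/min

Extent of reaction ξ = 0.645 × 2370 = 1528.7 mol/h
Reaction term: ξ·ΔH°_rxn = 1528.7 × 48.8 = 74598 kJ/h
Sensible, feed 86.5→25 °C: -25070 kJ/h
Outlet flows (mol/h): A 841.35, B 1528.7, H₂O 1528.7
Sensible, products 25→116 °C: 38069 kJ/h
Q = ΔH = 87597 kJ/h = 24.333 kW
Heat supplied = 1460 kJ/min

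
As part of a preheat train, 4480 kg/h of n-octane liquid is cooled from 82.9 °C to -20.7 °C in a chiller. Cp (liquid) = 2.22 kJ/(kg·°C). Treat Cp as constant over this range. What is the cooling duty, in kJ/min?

Q_c = 17200 kJ/min

Q = ṁ·Cp·ΔT = 4480 × 2.22 × (-20.7 − 82.9) = -1.0304e+06 kJ/h
Converting: 1.0304e+06 / 3600 s = 286.21 kW
Cooling duty = 17173 kJ/min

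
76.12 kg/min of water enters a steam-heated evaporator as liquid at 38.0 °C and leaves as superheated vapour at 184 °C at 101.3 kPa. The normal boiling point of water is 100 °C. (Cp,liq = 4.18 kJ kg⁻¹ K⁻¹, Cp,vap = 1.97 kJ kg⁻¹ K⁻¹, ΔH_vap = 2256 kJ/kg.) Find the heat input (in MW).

Q = 3.40 MW

liquid 38.0→100 °C: 259.16 kJ/kg
vaporisation at 100 °C: 2256 kJ/kg
vapour 100→184 °C: 165.48 kJ/kg
Δh = 259.16 + 2256 + 165.48 = 2680.6 kJ/kg
Q = ṁ·Δh = 76.12 kg/min × 2680.6 kJ/kg = 204050 kJ/min
|Q| = 3400.8 kW = 3.4008 MW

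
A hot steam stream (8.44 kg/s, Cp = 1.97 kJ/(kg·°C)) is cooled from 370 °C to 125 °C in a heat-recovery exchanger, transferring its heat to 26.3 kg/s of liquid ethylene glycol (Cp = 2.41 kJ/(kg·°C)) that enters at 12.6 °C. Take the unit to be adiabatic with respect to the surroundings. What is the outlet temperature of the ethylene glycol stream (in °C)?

T_c,out = 76.9 °C

Heat released by hot stream: Q = 8.44 × 1.97 × (370 − 125) = 4073.6 kJ/s
Energy balance on cold side (adiabatic exchanger): Q = ṁ_c·Cp_c·(T_c,out − T_c,in)
T_c,out = 12.6 + 4073.6/(26.3 × 2.41) = 76.869 °C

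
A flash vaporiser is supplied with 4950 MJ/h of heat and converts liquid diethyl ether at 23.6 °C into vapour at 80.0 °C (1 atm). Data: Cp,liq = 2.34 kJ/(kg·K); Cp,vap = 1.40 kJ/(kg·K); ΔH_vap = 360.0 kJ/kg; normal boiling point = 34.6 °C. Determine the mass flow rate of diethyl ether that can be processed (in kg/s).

ṁ = 3.06 kg/s

Δh = 2.34×(34.6−23.6) + 360.0 + 1.40×(80.0−34.6) = 449.3 kJ/kg
Q = 4950 MJ/h = 1375 kJ/s = 1375 kJ/s
ṁ = Q/Δh = 1375 / 449.3 = 3.0603 kg/s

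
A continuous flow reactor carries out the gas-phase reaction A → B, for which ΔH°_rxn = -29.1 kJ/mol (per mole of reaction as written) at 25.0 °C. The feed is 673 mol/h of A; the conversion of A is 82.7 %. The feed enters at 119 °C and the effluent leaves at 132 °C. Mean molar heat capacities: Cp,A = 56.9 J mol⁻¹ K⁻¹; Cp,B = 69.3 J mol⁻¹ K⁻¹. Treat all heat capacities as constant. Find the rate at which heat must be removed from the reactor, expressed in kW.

Extent of reaction ξ = 0.827 × 673 = 556.57 mol/h
Reaction term: ξ·ΔH°_rxn = 556.57 × -29.1 = -16196 kJ/h
Sensible, feed 119→25 °C: -3599.6 kJ/h
Outlet flows (mol/h): A 116.43, B 556.57
Sensible, products 25→132 °C: 4835.9 kJ/h
Q = ΔH = -14960 kJ/h = -4.1555 kW
Heat removed = 4.1555 kW

Q_out = 4.16 kW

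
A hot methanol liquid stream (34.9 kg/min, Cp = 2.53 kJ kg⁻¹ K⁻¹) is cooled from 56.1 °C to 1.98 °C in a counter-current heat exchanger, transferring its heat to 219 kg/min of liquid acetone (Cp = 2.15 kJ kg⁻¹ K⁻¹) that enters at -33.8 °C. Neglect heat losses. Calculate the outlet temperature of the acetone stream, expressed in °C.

T_c,out = -23.7 °C

Heat released by hot stream: Q = 34.9 × 2.53 × (56.1 − 1.98) = 4778.6 kJ/min
Energy balance on cold side (adiabatic exchanger): Q = ṁ_c·Cp_c·(T_c,out − T_c,in)
T_c,out = -33.8 + 4778.6/(219 × 2.15) = -23.651 °C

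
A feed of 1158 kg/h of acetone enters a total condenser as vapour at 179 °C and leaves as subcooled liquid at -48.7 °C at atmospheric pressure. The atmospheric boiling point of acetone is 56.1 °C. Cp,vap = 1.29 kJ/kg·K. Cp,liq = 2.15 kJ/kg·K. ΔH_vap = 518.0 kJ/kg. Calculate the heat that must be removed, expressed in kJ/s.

Q_c = 290 kJ/s

vapour 179→56.1 °C: -158.54 kJ/kg
condensation at 56.1 °C: -518 kJ/kg
liquid 56.1→-48.7 °C: -225.32 kJ/kg
Δh = -158.54 + -518 + -225.32 = -901.86 kJ/kg
Q = ṁ·Δh = 1158 kg/h × -901.86 kJ/kg = -1.0444e+06 kJ/h
|Q| = 290.1 kW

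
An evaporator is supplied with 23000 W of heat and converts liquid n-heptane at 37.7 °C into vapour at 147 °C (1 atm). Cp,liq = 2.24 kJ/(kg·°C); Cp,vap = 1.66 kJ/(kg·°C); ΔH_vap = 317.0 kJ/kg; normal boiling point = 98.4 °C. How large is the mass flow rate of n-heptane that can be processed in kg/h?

Δh = 2.24×(98.4−37.7) + 317.0 + 1.66×(147−98.4) = 533.64 kJ/kg
Q = 23000 W = 23 kJ/s = 82800 kJ/h
ṁ = Q/Δh = 82800 / 533.64 = 155.16 kg/h

ṁ = 155 kg/h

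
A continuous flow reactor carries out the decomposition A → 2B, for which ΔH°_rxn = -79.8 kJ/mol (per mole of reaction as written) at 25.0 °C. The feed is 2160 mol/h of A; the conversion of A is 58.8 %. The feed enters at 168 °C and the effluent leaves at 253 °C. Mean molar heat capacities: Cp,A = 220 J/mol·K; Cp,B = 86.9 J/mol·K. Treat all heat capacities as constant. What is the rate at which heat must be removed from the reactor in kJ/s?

Q_out = 20.6 kJ/s

Extent of reaction ξ = 0.588 × 2160 = 1270.1 mol/h
Reaction term: ξ·ΔH°_rxn = 1270.1 × -79.8 = -101350 kJ/h
Sensible, feed 168→25 °C: -67954 kJ/h
Outlet flows (mol/h): A 889.92, B 2540.2
Sensible, products 25→253 °C: 94967 kJ/h
Q = ΔH = -74339 kJ/h = -20.65 kW
Heat removed = 20.65 kJ/s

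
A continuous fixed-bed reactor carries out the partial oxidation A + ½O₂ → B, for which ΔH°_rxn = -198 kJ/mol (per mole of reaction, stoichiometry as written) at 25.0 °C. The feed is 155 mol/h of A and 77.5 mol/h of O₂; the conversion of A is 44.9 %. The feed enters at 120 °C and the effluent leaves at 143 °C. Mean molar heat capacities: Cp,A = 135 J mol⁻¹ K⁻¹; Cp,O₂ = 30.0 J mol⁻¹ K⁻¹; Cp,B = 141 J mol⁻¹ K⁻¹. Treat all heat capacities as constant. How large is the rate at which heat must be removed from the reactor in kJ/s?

Q_out = 3.70 kJ/s

Extent of reaction ξ = 0.449 × 155 = 69.595 mol/h
Reaction term: ξ·ΔH°_rxn = 69.595 × -198 = -13780 kJ/h
Sensible, feed 120→25 °C: -2208.8 kJ/h
Outlet flows (mol/h): A 85.405, O₂ 42.703, B 69.595
Sensible, products 25→143 °C: 2669.6 kJ/h
Q = ΔH = -13319 kJ/h = -3.6997 kW
Heat removed = 3.6997 kJ/s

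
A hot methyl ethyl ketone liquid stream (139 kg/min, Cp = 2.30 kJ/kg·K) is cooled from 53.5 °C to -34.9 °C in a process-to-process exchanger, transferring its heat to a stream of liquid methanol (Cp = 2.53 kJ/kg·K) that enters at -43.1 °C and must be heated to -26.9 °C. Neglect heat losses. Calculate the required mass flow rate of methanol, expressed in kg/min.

Heat released by hot stream: Q = 139 × 2.30 × (53.5 − -34.9) = 28261 kJ/min
Energy balance on cold side (adiabatic exchanger): Q = ṁ_c·Cp_c·(T_c,out − T_c,in)
ṁ_c = 28261 / [2.53 × (-26.9 − -43.1)] = 689.54 kg/min

ṁ_c = 690 kg/min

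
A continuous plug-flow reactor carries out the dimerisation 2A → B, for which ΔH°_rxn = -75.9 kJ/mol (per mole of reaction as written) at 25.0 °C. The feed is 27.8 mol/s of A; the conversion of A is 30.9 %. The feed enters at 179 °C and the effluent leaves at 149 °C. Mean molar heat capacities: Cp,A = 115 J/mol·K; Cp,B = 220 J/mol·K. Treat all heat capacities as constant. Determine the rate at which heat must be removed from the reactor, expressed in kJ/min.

Q_out = 25600 kJ/min

Extent of reaction ξ = 0.309 × 27.8 / 2 = 4.2951 mol/s
Reaction term: ξ·ΔH°_rxn = 4.2951 × -75.9 = -326 kJ/s
Sensible, feed 179→25 °C: -492.34 kJ/s
Outlet flows (mol/s): A 19.21, B 4.2951
Sensible, products 25→149 °C: 391.1 kJ/s
Q = ΔH = -427.23 kJ/s = -427.23 kW
Heat removed = 25634 kJ/min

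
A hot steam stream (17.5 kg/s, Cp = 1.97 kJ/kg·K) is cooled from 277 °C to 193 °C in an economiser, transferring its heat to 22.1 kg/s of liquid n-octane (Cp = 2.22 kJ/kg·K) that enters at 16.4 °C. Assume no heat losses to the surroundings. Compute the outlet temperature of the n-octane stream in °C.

Heat released by hot stream: Q = 17.5 × 1.97 × (277 − 193) = 2895.9 kJ/s
Energy balance on cold side (adiabatic exchanger): Q = ṁ_c·Cp_c·(T_c,out − T_c,in)
T_c,out = 16.4 + 2895.9/(22.1 × 2.22) = 75.425 °C

T_c,out = 75.4 °C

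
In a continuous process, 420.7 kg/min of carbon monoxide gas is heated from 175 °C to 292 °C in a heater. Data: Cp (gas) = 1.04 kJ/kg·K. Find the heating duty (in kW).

Q = 853 kW

Q = ṁ·Cp·ΔT = 420.7 × 1.04 × (292 − 175) = 51191 kJ/min
Converting: 51191 / 60 s = 853.18 kW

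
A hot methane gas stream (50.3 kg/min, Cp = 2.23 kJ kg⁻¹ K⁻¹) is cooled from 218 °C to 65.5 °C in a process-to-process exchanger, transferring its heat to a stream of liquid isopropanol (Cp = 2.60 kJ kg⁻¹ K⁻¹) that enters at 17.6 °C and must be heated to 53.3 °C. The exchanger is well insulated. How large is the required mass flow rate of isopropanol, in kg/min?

ṁ_c = 184 kg/min

Heat released by hot stream: Q = 50.3 × 2.23 × (218 − 65.5) = 17106 kJ/min
Energy balance on cold side (adiabatic exchanger): Q = ṁ_c·Cp_c·(T_c,out − T_c,in)
ṁ_c = 17106 / [2.60 × (53.3 − 17.6)] = 184.29 kg/min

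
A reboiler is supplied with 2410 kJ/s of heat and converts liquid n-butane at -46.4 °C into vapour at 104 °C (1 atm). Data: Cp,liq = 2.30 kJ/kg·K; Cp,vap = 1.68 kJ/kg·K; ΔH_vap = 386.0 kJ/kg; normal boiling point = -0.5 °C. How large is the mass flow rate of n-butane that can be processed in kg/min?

Δh = 2.30×(-0.5−-46.4) + 386.0 + 1.68×(104−-0.5) = 667.13 kJ/kg
Q = 2410 kJ/s = 2410 kJ/s = 144600 kJ/min
ṁ = Q/Δh = 144600 / 667.13 = 216.75 kg/min

ṁ = 217 kg/min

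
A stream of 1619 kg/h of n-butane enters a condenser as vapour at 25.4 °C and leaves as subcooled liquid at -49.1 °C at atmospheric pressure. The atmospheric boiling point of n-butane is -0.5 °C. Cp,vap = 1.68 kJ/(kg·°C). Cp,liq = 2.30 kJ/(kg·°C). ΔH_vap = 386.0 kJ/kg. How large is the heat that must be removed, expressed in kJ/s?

vapour 25.4→-0.5 °C: -43.512 kJ/kg
condensation at -0.5 °C: -386 kJ/kg
liquid -0.5→-49.1 °C: -111.78 kJ/kg
Δh = -43.512 + -386 + -111.78 = -541.29 kJ/kg
Q = ṁ·Δh = 1619 kg/h × -541.29 kJ/kg = -876350 kJ/h
|Q| = 243.43 kW

Q_c = 243 kJ/s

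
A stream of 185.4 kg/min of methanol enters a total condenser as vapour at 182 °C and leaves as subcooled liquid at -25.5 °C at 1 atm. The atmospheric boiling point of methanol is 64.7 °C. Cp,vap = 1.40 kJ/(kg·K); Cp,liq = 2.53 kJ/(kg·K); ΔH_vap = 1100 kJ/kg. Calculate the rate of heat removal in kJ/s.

Q_c = 4610 kJ/s

vapour 182→64.7 °C: -164.22 kJ/kg
condensation at 64.7 °C: -1100 kJ/kg
liquid 64.7→-25.5 °C: -228.21 kJ/kg
Δh = -164.22 + -1100 + -228.21 = -1492.4 kJ/kg
Q = ṁ·Δh = 185.4 kg/min × -1492.4 kJ/kg = -276700 kJ/min
|Q| = 4611.6 kW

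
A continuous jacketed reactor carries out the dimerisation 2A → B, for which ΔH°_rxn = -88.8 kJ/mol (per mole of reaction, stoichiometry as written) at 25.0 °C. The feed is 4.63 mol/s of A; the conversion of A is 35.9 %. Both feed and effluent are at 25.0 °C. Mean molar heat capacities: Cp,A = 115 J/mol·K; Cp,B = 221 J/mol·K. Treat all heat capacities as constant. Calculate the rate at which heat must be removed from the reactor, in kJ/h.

Extent of reaction ξ = 0.359 × 4.63 / 2 = 0.83108 mol/s
Reaction term: ξ·ΔH°_rxn = 0.83108 × -88.8 = -73.8 kJ/s
Q = ΔH = -73.8 kJ/s = -73.8 kW
Heat removed = 265680 kJ/h

Q_out = 266000 kJ/h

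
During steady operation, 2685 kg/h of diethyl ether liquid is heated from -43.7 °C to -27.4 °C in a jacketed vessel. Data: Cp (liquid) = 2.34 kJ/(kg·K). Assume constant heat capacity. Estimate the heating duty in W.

Q = 28400 W

Q = ṁ·Cp·ΔT = 2685 × 2.34 × (-27.4 − -43.7) = 102410 kJ/h
Converting: 102410 / 3600 s = 28.448 kW
Heating duty = 28448 W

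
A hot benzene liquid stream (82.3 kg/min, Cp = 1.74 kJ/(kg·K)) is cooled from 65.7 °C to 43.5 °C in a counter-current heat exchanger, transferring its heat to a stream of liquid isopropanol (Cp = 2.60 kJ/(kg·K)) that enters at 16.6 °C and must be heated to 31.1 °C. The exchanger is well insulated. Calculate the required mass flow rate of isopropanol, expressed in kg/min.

Heat released by hot stream: Q = 82.3 × 1.74 × (65.7 − 43.5) = 3179.1 kJ/min
Energy balance on cold side (adiabatic exchanger): Q = ṁ_c·Cp_c·(T_c,out − T_c,in)
ṁ_c = 3179.1 / [2.60 × (31.1 − 16.6)] = 84.326 kg/min

ṁ_c = 84.3 kg/min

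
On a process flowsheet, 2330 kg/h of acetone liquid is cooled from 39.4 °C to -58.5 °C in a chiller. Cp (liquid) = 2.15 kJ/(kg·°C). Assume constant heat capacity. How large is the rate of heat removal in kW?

Q_c = 136 kW

Q = ṁ·Cp·ΔT = 2330 × 2.15 × (-58.5 − 39.4) = -490430 kJ/h
Converting: 490430 / 3600 s = 136.23 kW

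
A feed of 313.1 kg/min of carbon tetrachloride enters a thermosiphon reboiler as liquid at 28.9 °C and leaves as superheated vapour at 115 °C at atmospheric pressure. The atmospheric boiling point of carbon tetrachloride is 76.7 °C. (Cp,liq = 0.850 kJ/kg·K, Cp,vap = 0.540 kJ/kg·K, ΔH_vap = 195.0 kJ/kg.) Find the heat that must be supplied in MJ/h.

Q = 4820 MJ/h

liquid 28.9→76.7 °C: 40.63 kJ/kg
vaporisation at 76.7 °C: 195 kJ/kg
vapour 76.7→115 °C: 20.682 kJ/kg
Δh = 40.63 + 195 + 20.682 = 256.31 kJ/kg
Q = ṁ·Δh = 313.1 kg/min × 256.31 kJ/kg = 80251 kJ/min
|Q| = 1337.5 kW = 4815.1 MJ/h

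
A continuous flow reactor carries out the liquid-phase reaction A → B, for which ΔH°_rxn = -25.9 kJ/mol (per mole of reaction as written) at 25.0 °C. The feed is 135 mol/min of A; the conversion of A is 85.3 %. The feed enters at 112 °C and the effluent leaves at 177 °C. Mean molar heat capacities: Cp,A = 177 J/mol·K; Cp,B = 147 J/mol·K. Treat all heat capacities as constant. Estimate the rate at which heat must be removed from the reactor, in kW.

Extent of reaction ξ = 0.853 × 135 = 115.16 mol/min
Reaction term: ξ·ΔH°_rxn = 115.16 × -25.9 = -2982.5 kJ/min
Sensible, feed 112→25 °C: -2078.9 kJ/min
Outlet flows (mol/min): A 19.845, B 115.16
Sensible, products 25→177 °C: 3106.9 kJ/min
Q = ΔH = -1954.4 kJ/min = -32.574 kW
Heat removed = 32.574 kW

Q_out = 32.6 kW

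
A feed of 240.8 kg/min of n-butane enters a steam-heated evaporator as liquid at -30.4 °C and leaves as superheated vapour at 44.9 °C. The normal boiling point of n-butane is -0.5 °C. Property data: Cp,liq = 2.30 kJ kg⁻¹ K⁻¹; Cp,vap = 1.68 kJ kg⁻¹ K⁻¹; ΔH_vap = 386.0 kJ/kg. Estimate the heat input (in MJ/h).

Q = 7670 MJ/h

liquid -30.4→-0.5 °C: 68.77 kJ/kg
vaporisation at -0.5 °C: 386 kJ/kg
vapour -0.5→44.9 °C: 76.272 kJ/kg
Δh = 68.77 + 386 + 76.272 = 531.04 kJ/kg
Q = ṁ·Δh = 240.8 kg/min × 531.04 kJ/kg = 127870 kJ/min
|Q| = 2131.2 kW = 7672.5 MJ/h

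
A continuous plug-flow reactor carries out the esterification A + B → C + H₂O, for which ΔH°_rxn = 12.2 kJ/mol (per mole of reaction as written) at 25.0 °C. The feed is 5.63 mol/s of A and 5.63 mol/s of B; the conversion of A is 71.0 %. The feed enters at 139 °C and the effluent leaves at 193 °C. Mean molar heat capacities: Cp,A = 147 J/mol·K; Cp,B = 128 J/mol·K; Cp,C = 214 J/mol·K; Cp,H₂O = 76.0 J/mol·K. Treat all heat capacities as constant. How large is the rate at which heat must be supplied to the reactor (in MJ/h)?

Q_in = 513 MJ/h

Extent of reaction ξ = 0.710 × 5.63 = 3.9973 mol/s
Reaction term: ξ·ΔH°_rxn = 3.9973 × 12.2 = 48.767 kJ/s
Sensible, feed 139→25 °C: -176.5 kJ/s
Outlet flows (mol/s): A 1.6327, B 1.6327, C 3.9973, H₂O 3.9973
Sensible, products 25→193 °C: 270.18 kJ/s
Q = ΔH = 142.45 kJ/s = 142.45 kW
Heat supplied = 512.8 MJ/h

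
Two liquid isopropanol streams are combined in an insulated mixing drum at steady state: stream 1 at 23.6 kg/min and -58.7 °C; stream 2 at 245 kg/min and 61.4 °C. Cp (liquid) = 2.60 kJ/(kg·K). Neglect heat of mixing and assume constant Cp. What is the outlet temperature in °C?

No heat crosses the boundary, so H_out = H_in.
T_out = Σ ṁᵢCp,ᵢTᵢ / Σ ṁᵢCp,ᵢ
      = 35510 / 698.36 = 50.848 °C

T_out = 50.8 °C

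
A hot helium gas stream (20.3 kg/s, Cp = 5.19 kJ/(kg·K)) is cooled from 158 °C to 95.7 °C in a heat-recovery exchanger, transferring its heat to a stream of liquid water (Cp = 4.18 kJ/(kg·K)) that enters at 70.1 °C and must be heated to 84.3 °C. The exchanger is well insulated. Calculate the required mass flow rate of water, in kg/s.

ṁ_c = 111 kg/s

Heat released by hot stream: Q = 20.3 × 5.19 × (158 − 95.7) = 6563.7 kJ/s
Energy balance on cold side (adiabatic exchanger): Q = ṁ_c·Cp_c·(T_c,out − T_c,in)
ṁ_c = 6563.7 / [4.18 × (84.3 − 70.1)] = 110.58 kg/s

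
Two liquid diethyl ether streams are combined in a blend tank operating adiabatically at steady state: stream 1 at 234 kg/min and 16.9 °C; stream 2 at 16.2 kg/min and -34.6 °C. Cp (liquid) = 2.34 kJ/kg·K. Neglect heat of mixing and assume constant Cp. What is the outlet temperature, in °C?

T_out = 13.6 °C

No heat crosses the boundary, so H_out = H_in.
Σ ṁᵢCp,ᵢTᵢ = 234×2.34×16.9 + 16.2×2.34×-34.6 = 7942.1
Σ ṁᵢCp,ᵢ = 234×2.34 + 16.2×2.34 = 585.47
T_out = 7942.1 / 585.47 = 13.565 °C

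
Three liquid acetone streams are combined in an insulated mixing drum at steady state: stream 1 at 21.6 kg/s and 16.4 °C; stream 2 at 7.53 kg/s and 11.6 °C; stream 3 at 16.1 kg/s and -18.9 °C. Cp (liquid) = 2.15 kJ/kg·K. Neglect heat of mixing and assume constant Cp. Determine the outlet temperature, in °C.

T_out = 3.04 °C

Adiabatic, steady state ⇒ Σ ṁᵢCp,ᵢ(T_out − Tᵢ) = 0
Σ ṁᵢCp,ᵢTᵢ = 21.6×2.15×16.4 + 7.53×2.15×11.6 + 16.1×2.15×-18.9 = 295.19
Σ ṁᵢCp,ᵢ = 21.6×2.15 + 7.53×2.15 + 16.1×2.15 = 97.245
T_out = 295.19 / 97.245 = 3.0356 °C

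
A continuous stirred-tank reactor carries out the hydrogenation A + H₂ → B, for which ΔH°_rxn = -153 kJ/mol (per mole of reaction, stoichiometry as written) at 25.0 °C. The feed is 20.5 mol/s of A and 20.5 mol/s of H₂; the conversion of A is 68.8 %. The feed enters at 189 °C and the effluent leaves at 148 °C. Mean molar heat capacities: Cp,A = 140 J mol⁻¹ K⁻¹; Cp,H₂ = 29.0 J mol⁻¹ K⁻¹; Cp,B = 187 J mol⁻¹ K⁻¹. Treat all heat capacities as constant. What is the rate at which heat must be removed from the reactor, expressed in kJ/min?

Extent of reaction ξ = 0.688 × 20.5 = 14.104 mol/s
Reaction term: ξ·ΔH°_rxn = 14.104 × -153 = -2157.9 kJ/s
Sensible, feed 189→25 °C: -568.18 kJ/s
Outlet flows (mol/s): A 6.396, H₂ 6.396, B 14.104
Sensible, products 25→148 °C: 457.36 kJ/s
Q = ΔH = -2268.7 kJ/s = -2268.7 kW
Heat removed = 136120 kJ/min

Q_out = 136000 kJ/min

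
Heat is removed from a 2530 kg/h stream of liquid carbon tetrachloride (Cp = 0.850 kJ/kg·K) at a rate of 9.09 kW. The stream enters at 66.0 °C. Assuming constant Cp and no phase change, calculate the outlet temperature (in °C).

T_out = 50.8 °C

Q = 9.09 kW = 32724 kJ/h
ΔT = Q/(ṁ·Cp) = 32724/(2530×0.850) = 15.217 K
T_out = 66.0 − 15.217 = 50.783 °C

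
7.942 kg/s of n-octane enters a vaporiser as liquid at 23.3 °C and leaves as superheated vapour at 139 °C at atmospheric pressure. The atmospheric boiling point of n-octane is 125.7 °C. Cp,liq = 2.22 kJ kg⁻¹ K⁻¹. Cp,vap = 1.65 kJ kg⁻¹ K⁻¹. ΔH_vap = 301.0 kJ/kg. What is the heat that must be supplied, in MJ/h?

liquid 23.3→125.7 °C: 227.33 kJ/kg
vaporisation at 125.7 °C: 301 kJ/kg
vapour 125.7→139 °C: 21.945 kJ/kg
Δh = 227.33 + 301 + 21.945 = 550.27 kJ/kg
Q = ṁ·Δh = 7.942 kg/s × 550.27 kJ/kg = 4370.3 kJ/s
|Q| = 4370.3 kW = 15733 MJ/h

Q = 15700 MJ/h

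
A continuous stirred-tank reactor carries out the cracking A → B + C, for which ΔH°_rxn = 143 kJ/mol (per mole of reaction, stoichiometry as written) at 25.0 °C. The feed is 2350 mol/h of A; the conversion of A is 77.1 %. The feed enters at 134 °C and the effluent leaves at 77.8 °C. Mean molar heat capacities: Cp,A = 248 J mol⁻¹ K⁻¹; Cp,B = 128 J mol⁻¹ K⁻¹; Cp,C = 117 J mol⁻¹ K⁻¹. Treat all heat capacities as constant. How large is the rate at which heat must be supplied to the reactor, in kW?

Extent of reaction ξ = 0.771 × 2350 = 1811.9 mol/h
Reaction term: ξ·ΔH°_rxn = 1811.9 × 143 = 259090 kJ/h
Sensible, feed 134→25 °C: -63525 kJ/h
Outlet flows (mol/h): A 538.15, B 1811.9, C 1811.9
Sensible, products 25→77.8 °C: 30485 kJ/h
Q = ΔH = 226050 kJ/h = 62.793 kW
Heat supplied = 62.793 kW

Q_in = 62.8 kW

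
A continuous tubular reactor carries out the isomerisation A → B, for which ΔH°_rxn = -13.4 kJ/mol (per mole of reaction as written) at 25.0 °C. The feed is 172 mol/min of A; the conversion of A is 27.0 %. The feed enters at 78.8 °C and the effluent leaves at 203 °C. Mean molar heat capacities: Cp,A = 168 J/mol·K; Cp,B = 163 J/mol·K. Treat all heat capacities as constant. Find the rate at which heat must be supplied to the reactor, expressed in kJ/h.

Q_in = 176000 kJ/h

Extent of reaction ξ = 0.270 × 172 = 46.44 mol/min
Reaction term: ξ·ΔH°_rxn = 46.44 × -13.4 = -622.3 kJ/min
Sensible, feed 78.8→25 °C: -1554.6 kJ/min
Outlet flows (mol/min): A 125.56, B 46.44
Sensible, products 25→203 °C: 5102.2 kJ/min
Q = ΔH = 2925.3 kJ/min = 48.754 kW
Heat supplied = 175520 kJ/h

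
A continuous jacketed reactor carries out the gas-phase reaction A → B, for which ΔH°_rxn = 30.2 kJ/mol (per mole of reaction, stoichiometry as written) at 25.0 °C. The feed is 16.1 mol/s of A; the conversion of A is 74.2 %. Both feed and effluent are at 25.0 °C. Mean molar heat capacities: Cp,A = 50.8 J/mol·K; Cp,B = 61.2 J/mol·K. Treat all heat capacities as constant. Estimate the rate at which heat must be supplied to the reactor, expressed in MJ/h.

Extent of reaction ξ = 0.742 × 16.1 = 11.946 mol/s
Reaction term: ξ·ΔH°_rxn = 11.946 × 30.2 = 360.78 kJ/s
Q = ΔH = 360.78 kJ/s = 360.78 kW
Heat supplied = 1298.8 MJ/h

Q_in = 1300 MJ/h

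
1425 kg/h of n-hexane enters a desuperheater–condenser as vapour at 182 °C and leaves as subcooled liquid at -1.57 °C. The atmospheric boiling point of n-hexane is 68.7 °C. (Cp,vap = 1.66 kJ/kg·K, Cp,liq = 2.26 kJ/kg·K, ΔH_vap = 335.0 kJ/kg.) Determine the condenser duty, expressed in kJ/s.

vapour 182→68.7 °C: -188.08 kJ/kg
condensation at 68.7 °C: -335 kJ/kg
liquid 68.7→-1.57 °C: -158.81 kJ/kg
Δh = -188.08 + -335 + -158.81 = -681.89 kJ/kg
Q = ṁ·Δh = 1425 kg/h × -681.89 kJ/kg = -971690 kJ/h
|Q| = 269.91 kW

Q_c = 270 kJ/s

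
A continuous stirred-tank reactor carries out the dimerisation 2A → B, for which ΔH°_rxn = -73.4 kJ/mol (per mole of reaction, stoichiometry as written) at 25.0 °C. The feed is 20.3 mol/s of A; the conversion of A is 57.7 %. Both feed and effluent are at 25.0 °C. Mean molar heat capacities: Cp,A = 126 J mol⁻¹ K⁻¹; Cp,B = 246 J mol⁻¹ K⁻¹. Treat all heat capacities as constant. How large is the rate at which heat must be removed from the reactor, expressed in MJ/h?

Q_out = 1550 MJ/h

Extent of reaction ξ = 0.577 × 20.3 / 2 = 5.8565 mol/s
Reaction term: ξ·ΔH°_rxn = 5.8565 × -73.4 = -429.87 kJ/s
Q = ΔH = -429.87 kJ/s = -429.87 kW
Heat removed = 1547.5 MJ/h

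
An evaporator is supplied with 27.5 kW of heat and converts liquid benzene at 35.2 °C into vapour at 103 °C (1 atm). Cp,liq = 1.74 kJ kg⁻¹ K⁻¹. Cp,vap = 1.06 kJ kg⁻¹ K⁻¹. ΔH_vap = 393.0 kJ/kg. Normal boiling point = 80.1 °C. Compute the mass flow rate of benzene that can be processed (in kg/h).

Δh = 1.74×(80.1−35.2) + 393.0 + 1.06×(103−80.1) = 495.4 kJ/kg
Q = 27.5 kW = 27.5 kJ/s = 99000 kJ/h
ṁ = Q/Δh = 99000 / 495.4 = 199.84 kg/h

ṁ = 200 kg/h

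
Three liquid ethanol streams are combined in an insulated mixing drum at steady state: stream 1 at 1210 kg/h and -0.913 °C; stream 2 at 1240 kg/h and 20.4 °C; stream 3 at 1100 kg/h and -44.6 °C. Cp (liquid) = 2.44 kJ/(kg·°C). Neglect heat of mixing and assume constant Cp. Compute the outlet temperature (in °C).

Energy balance with Q = 0: Σ ṁᵢCp,ᵢ(T_out − Tᵢ) = 0
T_out = Σ ṁᵢCp,ᵢTᵢ / Σ ṁᵢCp,ᵢ
      = -60680 / 8662 = -7.0053 °C

T_out = -7.01 °C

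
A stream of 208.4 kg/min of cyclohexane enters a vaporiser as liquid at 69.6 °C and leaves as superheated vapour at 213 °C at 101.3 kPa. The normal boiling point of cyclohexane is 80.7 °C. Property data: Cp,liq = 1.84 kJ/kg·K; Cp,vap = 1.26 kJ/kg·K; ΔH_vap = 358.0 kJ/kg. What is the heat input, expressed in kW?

liquid 69.6→80.7 °C: 20.424 kJ/kg
vaporisation at 80.7 °C: 358 kJ/kg
vapour 80.7→213 °C: 166.7 kJ/kg
Δh = 20.424 + 358 + 166.7 = 545.12 kJ/kg
Q = ṁ·Δh = 208.4 kg/min × 545.12 kJ/kg = 113600 kJ/min
|Q| = 1893.4 kW

Q = 1890 kW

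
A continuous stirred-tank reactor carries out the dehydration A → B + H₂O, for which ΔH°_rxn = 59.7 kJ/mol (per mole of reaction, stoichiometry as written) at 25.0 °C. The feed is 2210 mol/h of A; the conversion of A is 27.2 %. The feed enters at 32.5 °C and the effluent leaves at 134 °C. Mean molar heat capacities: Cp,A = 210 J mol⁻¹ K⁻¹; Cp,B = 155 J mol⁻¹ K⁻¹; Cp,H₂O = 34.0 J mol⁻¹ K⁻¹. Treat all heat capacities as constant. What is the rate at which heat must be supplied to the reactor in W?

Extent of reaction ξ = 0.272 × 2210 = 601.12 mol/h
Reaction term: ξ·ΔH°_rxn = 601.12 × 59.7 = 35887 kJ/h
Sensible, feed 32.5→25 °C: -3480.8 kJ/h
Outlet flows (mol/h): A 1608.9, B 601.12, H₂O 601.12
Sensible, products 25→134 °C: 49211 kJ/h
Q = ΔH = 81617 kJ/h = 22.671 kW
Heat supplied = 22671 W

Q_in = 22700 W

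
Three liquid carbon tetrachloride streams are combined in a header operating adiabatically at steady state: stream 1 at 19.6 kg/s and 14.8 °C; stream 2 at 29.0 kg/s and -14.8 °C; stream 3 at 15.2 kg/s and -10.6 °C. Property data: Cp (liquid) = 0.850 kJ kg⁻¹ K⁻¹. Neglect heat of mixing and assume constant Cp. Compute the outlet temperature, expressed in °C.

Energy balance with Q = 0: Σ ṁᵢCp,ᵢ(T_out − Tᵢ) = 0
Σ ṁᵢCp,ᵢTᵢ = 19.6×0.850×14.8 + 29.0×0.850×-14.8 + 15.2×0.850×-10.6 = -255.2
Σ ṁᵢCp,ᵢ = 19.6×0.850 + 29.0×0.850 + 15.2×0.850 = 54.23
T_out = -255.2 / 54.23 = -4.706 °C

T_out = -4.71 °C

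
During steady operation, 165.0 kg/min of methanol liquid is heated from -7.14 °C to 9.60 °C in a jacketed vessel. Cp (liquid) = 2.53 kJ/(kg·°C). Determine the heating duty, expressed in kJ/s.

Q = 116 kJ/s

Q = ṁ·Cp·ΔT = 165.0 × 2.53 × (9.60 − -7.14) = 6988.1 kJ/min
Converting: 6988.1 / 60 s = 116.47 kW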